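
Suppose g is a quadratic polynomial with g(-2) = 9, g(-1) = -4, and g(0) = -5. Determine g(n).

Write g(n) = an^2 + bn + c. Substituting each data point gives a linear system:
  4a - 2b + c = 9
  a - b + c = -4
  c = -5
Solving the system yields a = 6, b = 5, c = -5.
So g(n) = 6n^2 + 5n - 5.
Check: g(-2) = 9. ✓

g(n) = 6n^2 + 5n - 5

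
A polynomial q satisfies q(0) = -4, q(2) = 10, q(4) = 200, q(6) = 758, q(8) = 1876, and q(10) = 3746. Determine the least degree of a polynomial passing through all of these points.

3

Forward differences of the values at n = 0, 2, 4, 6, 8, 10:
  q  : -4  10  200  758  1876  3746
  Δ  : 14  190  558  1118  1870
  Δ^2: 176  368  560  752
  Δ^3: 192  192  192
  Δ^4: 0  0
  Δ^5: 0
The third differences are constant (192) and nonzero, while all higher differences vanish, so the minimal degree is 3.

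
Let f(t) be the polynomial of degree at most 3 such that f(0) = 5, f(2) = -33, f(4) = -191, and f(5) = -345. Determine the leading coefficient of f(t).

Write f(t) = at^3 + bt^2 + ct + d. Substituting each data point gives a linear system:
  d = 5
  8a + 4b + 2c + d = -33
  64a + 16b + 4c + d = -191
  125a + 25b + 5c + d = -345
Solving the system yields a = -2, b = -3, c = -5, d = 5.
So f(t) = -2t³ - 3t² - 5t + 5.
The leading coefficient is -2.

-2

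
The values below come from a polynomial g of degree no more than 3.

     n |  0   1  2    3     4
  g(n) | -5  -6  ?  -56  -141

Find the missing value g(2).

The 4 known points determine the degree-3 polynomial uniquely.
Write g(n) = an^3 + bn^2 + cn + d. Substituting each data point gives a linear system:
  d = -5
  a + b + c + d = -6
  27a + 9b + 3c + d = -56
  64a + 16b + 4c + d = -141
Solving the system yields a = -3, b = 4, c = -2, d = -5.
So g(n) = -3n^3 + 4n^2 - 2n - 5.
Then g(2) = -17.

-17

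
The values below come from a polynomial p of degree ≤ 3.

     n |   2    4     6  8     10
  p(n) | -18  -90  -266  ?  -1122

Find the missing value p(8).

-594

On equispaced nodes a degree-3 polynomial has vanishing fourth forward difference, so
  p(2) - 4·p(4) + 6·p(6) - 4·p(8) + p(10) = 0.
Substituting the known values and solving for p(8):
  -4·p(8) = 2376
  p(8) = -594.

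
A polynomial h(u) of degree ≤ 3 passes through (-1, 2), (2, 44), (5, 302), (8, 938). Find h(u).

Using the Lagrange interpolation formula with nodes -1, 2, 5, 8:
  L_0(u) = (u - 2)(u - 5)(u - 8) / -162
  L_1(u) = (u + 1)(u - 5)(u - 8) / 54
  L_2(u) = (u + 1)(u - 2)(u - 8) / -54
  L_3(u) = (u + 1)(u - 2)(u - 5) / 162
Then h(u) = 2·L_0(u) + 44·L_1(u) + 302·L_2(u) + 938·L_3(u).
Expanding and collecting terms gives h(u) = u³ + 6u² + 5u + 2.
Check: h(8) = 938. ✓

h(u) = u^3 + 6u^2 + 5u + 2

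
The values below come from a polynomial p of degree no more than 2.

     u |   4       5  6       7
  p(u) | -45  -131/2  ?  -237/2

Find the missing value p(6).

-90

The 3 known points determine the degree-2 polynomial uniquely.
Write p(u) = au^2 + bu + c. Substituting each data point gives a linear system:
  16a + 4b + c = -45
  25a + 5b + c = -131/2
  49a + 7b + c = -237/2
Solving the system yields a = -2, b = -5/2, c = -3.
So p(u) = -2u^2 - (5/2)u - 3.
Then p(6) = -90.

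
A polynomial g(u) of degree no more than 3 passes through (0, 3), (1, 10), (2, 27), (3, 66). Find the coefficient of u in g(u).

Write g(u) = au^3 + bu^2 + cu + d. Substituting each data point gives a linear system:
  d = 3
  a + b + c + d = 10
  8a + 4b + 2c + d = 27
  27a + 9b + 3c + d = 66
Solving the system yields a = 2, b = -1, c = 6, d = 3.
So g(u) = 2u³ - u² + 6u + 3.
The coefficient of u is 6.

6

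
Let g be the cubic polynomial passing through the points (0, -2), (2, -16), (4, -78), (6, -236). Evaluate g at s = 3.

-38

Using the Lagrange interpolation formula with nodes 0, 2, 4, 6:
  L_0(s) = (s - 2)(s - 4)(s - 6) / -48
  L_1(s) = s(s - 4)(s - 6) / 16
  L_2(s) = s(s - 2)(s - 6) / -16
  L_3(s) = s(s - 2)(s - 4) / 48
Then g(s) = -2·L_0(s) - 16·L_1(s) - 78·L_2(s) - 236·L_3(s).
Expanding and collecting terms gives g(s) = -s³ - 3s - 2.
Evaluating at s = 3: g(3) = -38.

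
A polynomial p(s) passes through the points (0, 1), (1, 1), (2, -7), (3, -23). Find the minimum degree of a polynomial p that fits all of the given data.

Forward differences of the values at s = 0, 1, 2, 3:
  p  : 1  1  -7  -23
  Δ  : 0  -8  -16
  Δ^2: -8  -8
  Δ^3: 0
The second differences are constant (-8) and nonzero, while all higher differences vanish, so the minimal degree is 2.

2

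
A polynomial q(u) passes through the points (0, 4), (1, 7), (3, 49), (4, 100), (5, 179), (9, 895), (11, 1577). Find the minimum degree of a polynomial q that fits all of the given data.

Divided differences on the nodes 0, 1, 3, 4, 5, 9, 11:
  order 0: 4  7  49  100  179  895  1577
  order 1: 3  21  51  79  179  341
  order 2: 6  10  14  20  27
  order 3: 1  1  1  1
  order 4: 0  0  0
  order 5: 0  0
  order 6: 0
The order-3 divided differences are all 1 (nonzero) and every higher order vanishes, so the data lies on a polynomial of degree exactly 3.

3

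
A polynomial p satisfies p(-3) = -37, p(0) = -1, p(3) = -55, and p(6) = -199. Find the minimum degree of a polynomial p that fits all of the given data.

Forward differences of the values at n = -3, 0, 3, 6:
  p  : -37  -1  -55  -199
  Δ  : 36  -54  -144
  Δ^2: -90  -90
  Δ^3: 0
The second differences are constant (-90) and nonzero, while all higher differences vanish, so the minimal degree is 2.

2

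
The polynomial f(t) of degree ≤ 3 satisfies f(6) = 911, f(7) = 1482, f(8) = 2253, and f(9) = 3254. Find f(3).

Write f(t) = at^3 + bt^2 + ct + d. Substituting each data point gives a linear system:
  216a + 36b + 6c + d = 911
  343a + 49b + 7c + d = 1482
  512a + 64b + 8c + d = 2253
  729a + 81b + 9c + d = 3254
Solving the system yields a = 5, b = -5, c = 1, d = 5.
So f(t) = 5t^3 - 5t^2 + t + 5.
Then f(3) = 98.

98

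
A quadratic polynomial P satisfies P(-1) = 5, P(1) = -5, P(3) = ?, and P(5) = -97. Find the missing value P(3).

-39

The 3 known points determine the degree-2 polynomial uniquely.
Write P(x) = ax^2 + bx + c. Substituting each data point gives a linear system:
  a - b + c = 5
  a + b + c = -5
  25a + 5b + c = -97
Solving the system yields a = -3, b = -5, c = 3.
So P(x) = -3x^2 - 5x + 3.
Then P(3) = -39.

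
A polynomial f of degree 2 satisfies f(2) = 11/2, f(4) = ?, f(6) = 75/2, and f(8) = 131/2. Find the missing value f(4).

35/2

On equispaced nodes a degree-2 polynomial has vanishing third forward difference, so
  - f(2) + 3·f(4) - 3·f(6) + f(8) = 0.
Substituting the known values and solving for f(4):
  3·f(4) = 105/2
  f(4) = 35/2.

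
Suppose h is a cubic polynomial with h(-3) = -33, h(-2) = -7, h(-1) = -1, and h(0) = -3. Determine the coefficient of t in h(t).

Write h(t) = at^3 + bt^2 + ct + d. Substituting each data point gives a linear system:
  -27a + 9b - 3c + d = -33
  -8a + 4b - 2c + d = -7
  -a + b - c + d = -1
  d = -3
Solving the system yields a = 2, b = 2, c = -2, d = -3.
So h(t) = 2t^3 + 2t^2 - 2t - 3.
The coefficient of t is -2.

-2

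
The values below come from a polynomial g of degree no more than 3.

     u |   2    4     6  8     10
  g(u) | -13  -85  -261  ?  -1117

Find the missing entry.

On equispaced nodes a degree-3 polynomial has vanishing fourth forward difference, so
  g(2) - 4·g(4) + 6·g(6) - 4·g(8) + g(10) = 0.
Substituting the known values and solving for g(8):
  -4·g(8) = 2356
  g(8) = -589.

-589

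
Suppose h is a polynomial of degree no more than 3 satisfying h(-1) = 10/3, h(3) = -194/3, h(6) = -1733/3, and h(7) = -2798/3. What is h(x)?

Write h(x) = ax^3 + bx^2 + cx + d. Substituting each data point gives a linear system:
  -a + b - c + d = 10/3
  27a + 9b + 3c + d = -194/3
  216a + 36b + 6c + d = -1733/3
  343a + 49b + 7c + d = -2798/3
Solving the system yields a = -3, b = 2, c = 0, d = -5/3.
So h(x) = -3x^3 + 2x^2 - 5/3.
Check: h(6) = -1733/3. ✓

h(x) = -3x^3 + 2x^2 - 5/3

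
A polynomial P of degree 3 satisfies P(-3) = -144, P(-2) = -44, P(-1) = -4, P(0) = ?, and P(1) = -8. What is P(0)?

0

The 4 known points determine the degree-3 polynomial uniquely.
Write P(x) = ax^3 + bx^2 + cx + d. Substituting each data point gives a linear system:
  -27a + 9b - 3c + d = -144
  -8a + 4b - 2c + d = -44
  -a + b - c + d = -4
  a + b + c + d = -8
Solving the system yields a = 4, b = -6, c = -6, d = 0.
So P(x) = 4x³ - 6x² - 6x.
Then P(0) = 0.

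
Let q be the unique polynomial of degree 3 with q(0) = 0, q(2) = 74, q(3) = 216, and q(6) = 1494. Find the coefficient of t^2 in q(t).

5

Write q(t) = at^3 + bt^2 + ct + d. Substituting each data point gives a linear system:
  d = 0
  8a + 4b + 2c + d = 74
  27a + 9b + 3c + d = 216
  216a + 36b + 6c + d = 1494
Solving the system yields a = 6, b = 5, c = 3, d = 0.
So q(t) = 6t^3 + 5t^2 + 3t.
The coefficient of t^2 is 5.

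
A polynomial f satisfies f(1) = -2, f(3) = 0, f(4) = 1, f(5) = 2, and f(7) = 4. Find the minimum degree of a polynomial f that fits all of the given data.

Divided differences on the nodes 1, 3, 4, 5, 7:
  order 0: -2  0  1  2  4
  order 1: 1  1  1  1
  order 2: 0  0  0
  order 3: 0  0
  order 4: 0
The order-1 divided differences are all 1 (nonzero) and every higher order vanishes, so the data lies on a polynomial of degree exactly 1.

1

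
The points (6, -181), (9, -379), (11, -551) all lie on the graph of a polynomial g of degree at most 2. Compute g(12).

-649

Write g(t) = at^2 + bt + c. Substituting each data point gives a linear system:
  36a + 6b + c = -181
  81a + 9b + c = -379
  121a + 11b + c = -551
Solving the system yields a = -4, b = -6, c = -1.
So g(t) = -4t^2 - 6t - 1.
Then g(12) = -649.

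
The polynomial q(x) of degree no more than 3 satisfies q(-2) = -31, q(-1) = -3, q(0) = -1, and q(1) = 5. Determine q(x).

Using the Lagrange interpolation formula with nodes -2, -1, 0, 1:
  L_0(x) = (x + 1)x(x - 1) / -6
  L_1(x) = (x + 2)x(x - 1) / 2
  L_2(x) = (x + 2)(x + 1)(x - 1) / -2
  L_3(x) = (x + 2)(x + 1)x / 6
Then q(x) = -31·L_0(x) - 3·L_1(x) - 1·L_2(x) + 5·L_3(x).
Expanding and collecting terms gives q(x) = 5x^3 + 2x^2 - x - 1.
Check: q(0) = -1. ✓

q(x) = 5x^3 + 2x^2 - x - 1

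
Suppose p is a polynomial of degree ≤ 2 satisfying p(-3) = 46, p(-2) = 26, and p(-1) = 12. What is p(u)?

Write p(u) = au^2 + bu + c. Substituting each data point gives a linear system:
  9a - 3b + c = 46
  4a - 2b + c = 26
  a - b + c = 12
Solving the system yields a = 3, b = -5, c = 4.
So p(u) = 3u^2 - 5u + 4.
Check: p(-3) = 46. ✓

p(u) = 3u^2 - 5u + 4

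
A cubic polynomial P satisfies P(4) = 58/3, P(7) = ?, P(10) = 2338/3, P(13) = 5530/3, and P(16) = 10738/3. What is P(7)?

676/3

On equispaced nodes a degree-3 polynomial has vanishing fourth forward difference, so
  P(4) - 4·P(7) + 6·P(10) - 4·P(13) + P(16) = 0.
Substituting the known values and solving for P(7):
  -4·P(7) = -2704/3
  P(7) = 676/3.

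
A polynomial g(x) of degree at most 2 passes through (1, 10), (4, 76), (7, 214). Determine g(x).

Write g(x) = ax^2 + bx + c. Substituting each data point gives a linear system:
  a + b + c = 10
  16a + 4b + c = 76
  49a + 7b + c = 214
Solving the system yields a = 4, b = 2, c = 4.
So g(x) = 4x² + 2x + 4.
Check: g(7) = 214. ✓

g(x) = 4x^2 + 2x + 4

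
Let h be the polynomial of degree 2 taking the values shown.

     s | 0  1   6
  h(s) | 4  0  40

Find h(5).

Using the Lagrange interpolation formula with nodes 0, 1, 6:
  L_0(s) = (s - 1)(s - 6) / 6
  L_1(s) = s(s - 6) / -5
  L_2(s) = s(s - 1) / 30
Then h(s) = 4·L_0(s) + 0·L_1(s) + 40·L_2(s).
Expanding and collecting terms gives h(s) = 2s^2 - 6s + 4.
Evaluating at s = 5: h(5) = 24.

24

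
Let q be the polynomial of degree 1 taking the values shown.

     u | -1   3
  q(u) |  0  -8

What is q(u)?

q(u) = -2u - 2

Using the Lagrange interpolation formula with nodes -1, 3:
  L_0(u) = (u - 3) / -4
  L_1(u) = (u + 1) / 4
Then q(u) = 0·L_0(u) - 8·L_1(u).
Expanding and collecting terms gives q(u) = -2u - 2.
Check: q(-1) = 0. ✓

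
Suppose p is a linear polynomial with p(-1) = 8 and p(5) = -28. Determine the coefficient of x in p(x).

Write p(x) = ax + b. Substituting each data point gives a linear system:
  -a + b = 8
  5a + b = -28
Solving the system yields a = -6, b = 2.
So p(x) = -6x + 2.
The leading coefficient is -6.

-6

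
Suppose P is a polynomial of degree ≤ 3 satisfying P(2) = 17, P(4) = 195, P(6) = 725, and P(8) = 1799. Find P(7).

Forward differences of the values at x = 2, 4, 6, 8:
  P  : 17  195  725  1799
  Δ  : 178  530  1074
  Δ^2: 352  544
  Δ^3: 192
The third differences are constant, confirming degree 3.
Interpolating (Newton forward form) and evaluating at x = 7 gives P(7) = 1182.

1182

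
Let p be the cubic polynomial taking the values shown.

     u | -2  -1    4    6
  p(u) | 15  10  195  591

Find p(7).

Write p(u) = au^3 + bu^2 + cu + d. Substituting each data point gives a linear system:
  -8a + 4b - 2c + d = 15
  -a + b - c + d = 10
  64a + 16b + 4c + d = 195
  216a + 36b + 6c + d = 591
Solving the system yields a = 2, b = 5, c = -4, d = 3.
So p(u) = 2u^3 + 5u^2 - 4u + 3.
Then p(7) = 906.

906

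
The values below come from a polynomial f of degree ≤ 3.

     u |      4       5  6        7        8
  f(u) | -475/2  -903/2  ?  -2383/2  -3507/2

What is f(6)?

-1527/2

The 4 known points determine the degree-3 polynomial uniquely.
Write f(u) = au^3 + bu^2 + cu + d. Substituting each data point gives a linear system:
  64a + 16b + 4c + d = -475/2
  125a + 25b + 5c + d = -903/2
  343a + 49b + 7c + d = -2383/2
  512a + 64b + 8c + d = -3507/2
Solving the system yields a = -3, b = -4, c = 5, d = -3/2.
So f(u) = -3u^3 - 4u^2 + 5u - 3/2.
Then f(6) = -1527/2.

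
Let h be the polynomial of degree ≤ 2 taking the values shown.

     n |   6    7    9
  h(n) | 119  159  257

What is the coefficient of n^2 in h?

3

Write h(n) = an^2 + bn + c. Substituting each data point gives a linear system:
  36a + 6b + c = 119
  49a + 7b + c = 159
  81a + 9b + c = 257
Solving the system yields a = 3, b = 1, c = 5.
So h(n) = 3n^2 + n + 5.
The leading coefficient is 3.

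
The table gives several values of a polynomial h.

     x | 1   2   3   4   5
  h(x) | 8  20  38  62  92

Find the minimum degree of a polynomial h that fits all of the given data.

Forward differences of the values at x = 1, 2, 3, 4, 5:
  h  : 8  20  38  62  92
  Δ  : 12  18  24  30
  Δ^2: 6  6  6
  Δ^3: 0  0
  Δ^4: 0
The second differences are constant (6) and nonzero, while all higher differences vanish, so the minimal degree is 2.

2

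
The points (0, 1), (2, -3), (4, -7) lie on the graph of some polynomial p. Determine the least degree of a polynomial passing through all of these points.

1

Forward differences of the values at s = 0, 2, 4:
  p  : 1  -3  -7
  Δ  : -4  -4
  Δ^2: 0
The first differences are constant (-4) and nonzero, while all higher differences vanish, so the minimal degree is 1.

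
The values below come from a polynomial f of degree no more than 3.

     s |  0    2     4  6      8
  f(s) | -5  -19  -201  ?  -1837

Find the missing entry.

-743

The 4 known points determine the degree-3 polynomial uniquely.
Write f(s) = as^3 + bs^2 + cs + d. Substituting each data point gives a linear system:
  d = -5
  8a + 4b + 2c + d = -19
  64a + 16b + 4c + d = -201
  512a + 64b + 8c + d = -1837
Solving the system yields a = -4, b = 3, c = 3, d = -5.
So f(s) = -4s³ + 3s² + 3s - 5.
Then f(6) = -743.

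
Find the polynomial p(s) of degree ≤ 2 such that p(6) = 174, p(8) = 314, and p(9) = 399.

Write p(s) = as^2 + bs + c. Substituting each data point gives a linear system:
  36a + 6b + c = 174
  64a + 8b + c = 314
  81a + 9b + c = 399
Solving the system yields a = 5, b = 0, c = -6.
So p(s) = 5s^2 - 6.
Check: p(9) = 399. ✓

p(s) = 5s^2 - 6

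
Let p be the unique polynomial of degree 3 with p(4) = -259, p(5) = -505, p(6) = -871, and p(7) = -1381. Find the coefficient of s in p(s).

Write p(s) = as^3 + bs^2 + cs + d. Substituting each data point gives a linear system:
  64a + 16b + 4c + d = -259
  125a + 25b + 5c + d = -505
  216a + 36b + 6c + d = -871
  343a + 49b + 7c + d = -1381
Solving the system yields a = -4, b = 0, c = -2, d = 5.
So p(s) = -4s^3 - 2s + 5.
The coefficient of s is -2.

-2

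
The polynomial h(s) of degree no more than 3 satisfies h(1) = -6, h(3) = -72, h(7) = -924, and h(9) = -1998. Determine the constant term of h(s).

0

Write h(s) = as^3 + bs^2 + cs + d. Substituting each data point gives a linear system:
  a + b + c + d = -6
  27a + 9b + 3c + d = -72
  343a + 49b + 7c + d = -924
  729a + 81b + 9c + d = -1998
Solving the system yields a = -3, b = 3, c = -6, d = 0.
So h(s) = -3s³ + 3s² - 6s.
The constant term is 0.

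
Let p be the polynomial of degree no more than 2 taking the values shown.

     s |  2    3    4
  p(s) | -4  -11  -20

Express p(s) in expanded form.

Write p(s) = as^2 + bs + c. Substituting each data point gives a linear system:
  4a + 2b + c = -4
  9a + 3b + c = -11
  16a + 4b + c = -20
Solving the system yields a = -1, b = -2, c = 4.
So p(s) = -s^2 - 2s + 4.
Check: p(3) = -11. ✓

p(s) = -s^2 - 2s + 4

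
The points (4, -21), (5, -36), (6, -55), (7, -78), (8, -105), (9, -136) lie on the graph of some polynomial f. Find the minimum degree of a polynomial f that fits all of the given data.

2

Forward differences of the values at u = 4, 5, 6, 7, 8, 9:
  f  : -21  -36  -55  -78  -105  -136
  Δ  : -15  -19  -23  -27  -31
  Δ^2: -4  -4  -4  -4
  Δ^3: 0  0  0
  Δ^4: 0  0
  Δ^5: 0
The second differences are constant (-4) and nonzero, while all higher differences vanish, so the minimal degree is 2.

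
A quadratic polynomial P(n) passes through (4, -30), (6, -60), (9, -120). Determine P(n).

P(n) = -n^2 - 5n + 6

Using the Lagrange interpolation formula with nodes 4, 6, 9:
  L_0(n) = (n - 6)(n - 9) / 10
  L_1(n) = (n - 4)(n - 9) / -6
  L_2(n) = (n - 4)(n - 6) / 15
Then P(n) = -30·L_0(n) - 60·L_1(n) - 120·L_2(n).
Expanding and collecting terms gives P(n) = -n^2 - 5n + 6.
Check: P(4) = -30. ✓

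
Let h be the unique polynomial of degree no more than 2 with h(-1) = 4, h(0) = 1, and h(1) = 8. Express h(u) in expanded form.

h(u) = 5u^2 + 2u + 1

Write h(u) = au^2 + bu + c. Substituting each data point gives a linear system:
  a - b + c = 4
  c = 1
  a + b + c = 8
Solving the system yields a = 5, b = 2, c = 1.
So h(u) = 5u^2 + 2u + 1.
Check: h(0) = 1. ✓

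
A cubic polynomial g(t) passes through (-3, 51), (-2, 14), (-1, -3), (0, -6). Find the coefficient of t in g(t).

2

Write g(t) = at^3 + bt^2 + ct + d. Substituting each data point gives a linear system:
  -27a + 9b - 3c + d = 51
  -8a + 4b - 2c + d = 14
  -a + b - c + d = -3
  d = -6
Solving the system yields a = -1, b = 4, c = 2, d = -6.
So g(t) = -t^3 + 4t^2 + 2t - 6.
The coefficient of t is 2.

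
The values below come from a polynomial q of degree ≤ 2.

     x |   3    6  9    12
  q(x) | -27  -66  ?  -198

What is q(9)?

The 3 known points determine the degree-2 polynomial uniquely.
Write q(x) = ax^2 + bx + c. Substituting each data point gives a linear system:
  9a + 3b + c = -27
  36a + 6b + c = -66
  144a + 12b + c = -198
Solving the system yields a = -1, b = -4, c = -6.
So q(x) = -x^2 - 4x - 6.
Then q(9) = -123.

-123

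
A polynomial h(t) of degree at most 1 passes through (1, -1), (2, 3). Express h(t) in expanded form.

h(t) = 4t - 5

Using the Lagrange interpolation formula with nodes 1, 2:
  L_0(t) = (t - 2) / -1
  L_1(t) = (t - 1) / 1
Then h(t) = -1·L_0(t) + 3·L_1(t).
Expanding and collecting terms gives h(t) = 4t - 5.
Check: h(2) = 3. ✓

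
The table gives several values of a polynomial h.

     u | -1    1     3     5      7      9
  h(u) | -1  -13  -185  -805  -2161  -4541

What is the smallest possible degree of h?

Forward differences of the values at u = -1, 1, 3, 5, 7, 9:
  h  : -1  -13  -185  -805  -2161  -4541
  Δ  : -12  -172  -620  -1356  -2380
  Δ^2: -160  -448  -736  -1024
  Δ^3: -288  -288  -288
  Δ^4: 0  0
  Δ^5: 0
The third differences are constant (-288) and nonzero, while all higher differences vanish, so the minimal degree is 3.

3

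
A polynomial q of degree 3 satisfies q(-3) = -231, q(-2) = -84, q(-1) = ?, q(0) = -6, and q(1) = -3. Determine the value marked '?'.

-21

The 4 known points determine the degree-3 polynomial uniquely.
Write q(u) = au^3 + bu^2 + cu + d. Substituting each data point gives a linear system:
  -27a + 9b - 3c + d = -231
  -8a + 4b - 2c + d = -84
  d = -6
  a + b + c + d = -3
Solving the system yields a = 6, b = -6, c = 3, d = -6.
So q(u) = 6u^3 - 6u^2 + 3u - 6.
Then q(-1) = -21.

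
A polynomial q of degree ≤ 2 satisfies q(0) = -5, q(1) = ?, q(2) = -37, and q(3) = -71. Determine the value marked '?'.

-15

The 3 known points determine the degree-2 polynomial uniquely.
Write q(x) = ax^2 + bx + c. Substituting each data point gives a linear system:
  c = -5
  4a + 2b + c = -37
  9a + 3b + c = -71
Solving the system yields a = -6, b = -4, c = -5.
So q(x) = -6x² - 4x - 5.
Then q(1) = -15.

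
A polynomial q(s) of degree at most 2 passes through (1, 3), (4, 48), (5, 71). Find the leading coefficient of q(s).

2

Write q(s) = as^2 + bs + c. Substituting each data point gives a linear system:
  a + b + c = 3
  16a + 4b + c = 48
  25a + 5b + c = 71
Solving the system yields a = 2, b = 5, c = -4.
So q(s) = 2s² + 5s - 4.
The leading coefficient is 2.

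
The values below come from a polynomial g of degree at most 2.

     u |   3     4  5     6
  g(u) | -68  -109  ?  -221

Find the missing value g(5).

The 3 known points determine the degree-2 polynomial uniquely.
Write g(u) = au^2 + bu + c. Substituting each data point gives a linear system:
  9a + 3b + c = -68
  16a + 4b + c = -109
  36a + 6b + c = -221
Solving the system yields a = -5, b = -6, c = -5.
So g(u) = -5u^2 - 6u - 5.
Then g(5) = -160.

-160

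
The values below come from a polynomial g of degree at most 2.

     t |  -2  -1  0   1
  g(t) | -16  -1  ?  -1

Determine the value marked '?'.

The 3 known points determine the degree-2 polynomial uniquely.
Write g(t) = at^2 + bt + c. Substituting each data point gives a linear system:
  4a - 2b + c = -16
  a - b + c = -1
  a + b + c = -1
Solving the system yields a = -5, b = 0, c = 4.
So g(t) = -5t^2 + 4.
Then g(0) = 4.

4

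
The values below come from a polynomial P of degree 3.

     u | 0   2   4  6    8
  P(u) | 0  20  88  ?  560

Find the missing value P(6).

The 4 known points determine the degree-3 polynomial uniquely.
Write P(u) = au^3 + bu^2 + cu + d. Substituting each data point gives a linear system:
  d = 0
  8a + 4b + 2c + d = 20
  64a + 16b + 4c + d = 88
  512a + 64b + 8c + d = 560
Solving the system yields a = 1, b = 0, c = 6, d = 0.
So P(u) = u³ + 6u.
Then P(6) = 252.

252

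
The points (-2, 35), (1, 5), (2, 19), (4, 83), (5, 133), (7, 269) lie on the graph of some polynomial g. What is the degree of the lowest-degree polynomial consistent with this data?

2

Divided differences on the nodes -2, 1, 2, 4, 5, 7:
  order 0: 35  5  19  83  133  269
  order 1: -10  14  32  50  68
  order 2: 6  6  6  6
  order 3: 0  0  0
  order 4: 0  0
  order 5: 0
The order-2 divided differences are all 6 (nonzero) and every higher order vanishes, so the data lies on a polynomial of degree exactly 2.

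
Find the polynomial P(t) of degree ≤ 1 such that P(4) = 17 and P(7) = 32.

Write P(t) = at + b. Substituting each data point gives a linear system:
  4a + b = 17
  7a + b = 32
Solving the system yields a = 5, b = -3.
So P(t) = 5t - 3.
Check: P(7) = 32. ✓

P(t) = 5t - 3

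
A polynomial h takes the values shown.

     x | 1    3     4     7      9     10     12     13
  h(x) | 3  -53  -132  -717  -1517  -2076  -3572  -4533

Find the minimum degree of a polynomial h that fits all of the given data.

Divided differences on the nodes 1, 3, 4, 7, 9, 10, 12, 13:
  order 0: 3  -53  -132  -717  -1517  -2076  -3572  -4533
  order 1: -28  -79  -195  -400  -559  -748  -961
  order 2: -17  -29  -41  -53  -63  -71
  order 3: -2  -2  -2  -2  -2
  order 4: 0  0  0  0
  order 5: 0  0  0
  order 6: 0  0
  order 7: 0
The order-3 divided differences are all -2 (nonzero) and every higher order vanishes, so the data lies on a polynomial of degree exactly 3.

3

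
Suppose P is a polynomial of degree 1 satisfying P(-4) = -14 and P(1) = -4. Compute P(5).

Using the Lagrange interpolation formula with nodes -4, 1:
  L_0(t) = (t - 1) / -5
  L_1(t) = (t + 4) / 5
Then P(t) = -14·L_0(t) - 4·L_1(t).
Expanding and collecting terms gives P(t) = 2t - 6.
Evaluating at t = 5: P(5) = 4.

4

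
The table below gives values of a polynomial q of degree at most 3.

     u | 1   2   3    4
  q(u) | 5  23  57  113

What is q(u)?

q(u) = u^3 + 2u^2 + 5u - 3

Using the Lagrange interpolation formula with nodes 1, 2, 3, 4:
  L_0(u) = (u - 2)(u - 3)(u - 4) / -6
  L_1(u) = (u - 1)(u - 3)(u - 4) / 2
  L_2(u) = (u - 1)(u - 2)(u - 4) / -2
  L_3(u) = (u - 1)(u - 2)(u - 3) / 6
Then q(u) = 5·L_0(u) + 23·L_1(u) + 57·L_2(u) + 113·L_3(u).
Expanding and collecting terms gives q(u) = u³ + 2u² + 5u - 3.
Check: q(4) = 113. ✓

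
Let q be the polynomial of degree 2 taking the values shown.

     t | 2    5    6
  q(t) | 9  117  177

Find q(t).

Using the Lagrange interpolation formula with nodes 2, 5, 6:
  L_0(t) = (t - 5)(t - 6) / 12
  L_1(t) = (t - 2)(t - 6) / -3
  L_2(t) = (t - 2)(t - 5) / 4
Then q(t) = 9·L_0(t) + 117·L_1(t) + 177·L_2(t).
Expanding and collecting terms gives q(t) = 6t^2 - 6t - 3.
Check: q(6) = 177. ✓

q(t) = 6t^2 - 6t - 3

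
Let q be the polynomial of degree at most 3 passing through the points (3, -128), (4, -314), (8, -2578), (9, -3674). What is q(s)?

Using the Lagrange interpolation formula with nodes 3, 4, 8, 9:
  L_0(s) = (s - 4)(s - 8)(s - 9) / -30
  L_1(s) = (s - 3)(s - 8)(s - 9) / 20
  L_2(s) = (s - 3)(s - 4)(s - 9) / -20
  L_3(s) = (s - 3)(s - 4)(s - 8) / 30
Then q(s) = -128·L_0(s) - 314·L_1(s) - 2578·L_2(s) - 3674·L_3(s).
Expanding and collecting terms gives q(s) = -5s^3 - s^2 + 6s - 2.
Check: q(8) = -2578. ✓

q(s) = -5s^3 - s^2 + 6s - 2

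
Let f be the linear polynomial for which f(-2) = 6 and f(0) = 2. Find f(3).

Using the Lagrange interpolation formula with nodes -2, 0:
  L_0(u) = u / -2
  L_1(u) = (u + 2) / 2
Then f(u) = 6·L_0(u) + 2·L_1(u).
Expanding and collecting terms gives f(u) = -2u + 2.
Evaluating at u = 3: f(3) = -4.

-4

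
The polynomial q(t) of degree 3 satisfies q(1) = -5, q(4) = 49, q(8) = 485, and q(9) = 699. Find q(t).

Write q(t) = at^3 + bt^2 + ct + d. Substituting each data point gives a linear system:
  a + b + c + d = -5
  64a + 16b + 4c + d = 49
  512a + 64b + 8c + d = 485
  729a + 81b + 9c + d = 699
Solving the system yields a = 1, b = 0, c = -3, d = -3.
So q(t) = t^3 - 3t - 3.
Check: q(8) = 485. ✓

q(t) = t^3 - 3t - 3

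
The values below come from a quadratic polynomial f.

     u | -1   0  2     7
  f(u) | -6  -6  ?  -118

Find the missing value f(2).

The 3 known points determine the degree-2 polynomial uniquely.
Write f(u) = au^2 + bu + c. Substituting each data point gives a linear system:
  a - b + c = -6
  c = -6
  49a + 7b + c = -118
Solving the system yields a = -2, b = -2, c = -6.
So f(u) = -2u^2 - 2u - 6.
Then f(2) = -18.

-18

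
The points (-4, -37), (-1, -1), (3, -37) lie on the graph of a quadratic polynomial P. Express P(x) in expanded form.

Write P(x) = ax^2 + bx + c. Substituting each data point gives a linear system:
  16a - 4b + c = -37
  a - b + c = -1
  9a + 3b + c = -37
Solving the system yields a = -3, b = -3, c = -1.
So P(x) = -3x^2 - 3x - 1.
Check: P(-1) = -1. ✓

P(x) = -3x^2 - 3x - 1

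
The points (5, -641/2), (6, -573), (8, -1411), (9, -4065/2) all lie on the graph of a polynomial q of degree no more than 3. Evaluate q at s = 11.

-7541/2

Using the Lagrange interpolation formula with nodes 5, 6, 8, 9:
  L_0(s) = (s - 6)(s - 8)(s - 9) / -12
  L_1(s) = (s - 5)(s - 8)(s - 9) / 6
  L_2(s) = (s - 5)(s - 6)(s - 9) / -6
  L_3(s) = (s - 5)(s - 6)(s - 8) / 12
Then q(s) = -641/2·L_0(s) - 573·L_1(s) - 1411·L_2(s) - 4065/2·L_3(s).
Expanding and collecting terms gives q(s) = -3s^3 + (3/2)s^2 + 4s - 3.
Evaluating at s = 11: q(11) = -7541/2.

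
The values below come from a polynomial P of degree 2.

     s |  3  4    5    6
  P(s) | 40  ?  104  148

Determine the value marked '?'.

On equispaced nodes a degree-2 polynomial has vanishing third forward difference, so
  - P(3) + 3·P(4) - 3·P(5) + P(6) = 0.
Substituting the known values and solving for P(4):
  3·P(4) = 204
  P(4) = 68.

68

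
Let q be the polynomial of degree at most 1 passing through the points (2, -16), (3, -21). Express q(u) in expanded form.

q(u) = -5u - 6

Using the Lagrange interpolation formula with nodes 2, 3:
  L_0(u) = (u - 3) / -1
  L_1(u) = (u - 2) / 1
Then q(u) = -16·L_0(u) - 21·L_1(u).
Expanding and collecting terms gives q(u) = -5u - 6.
Check: q(2) = -16. ✓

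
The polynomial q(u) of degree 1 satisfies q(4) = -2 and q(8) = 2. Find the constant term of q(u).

Write q(u) = au + b. Substituting each data point gives a linear system:
  4a + b = -2
  8a + b = 2
Solving the system yields a = 1, b = -6.
So q(u) = u - 6.
The constant term is -6.

-6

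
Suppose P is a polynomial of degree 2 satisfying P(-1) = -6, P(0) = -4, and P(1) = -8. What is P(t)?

P(t) = -3t^2 - t - 4

Using the Lagrange interpolation formula with nodes -1, 0, 1:
  L_0(t) = t(t - 1) / 2
  L_1(t) = (t + 1)(t - 1) / -1
  L_2(t) = (t + 1)t / 2
Then P(t) = -6·L_0(t) - 4·L_1(t) - 8·L_2(t).
Expanding and collecting terms gives P(t) = -3t^2 - t - 4.
Check: P(1) = -8. ✓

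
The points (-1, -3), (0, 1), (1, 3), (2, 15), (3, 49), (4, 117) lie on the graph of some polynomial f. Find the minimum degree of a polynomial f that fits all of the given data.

3

Forward differences of the values at u = -1, 0, 1, 2, 3, 4:
  f  : -3  1  3  15  49  117
  Δ  : 4  2  12  34  68
  Δ^2: -2  10  22  34
  Δ^3: 12  12  12
  Δ^4: 0  0
  Δ^5: 0
The third differences are constant (12) and nonzero, while all higher differences vanish, so the minimal degree is 3.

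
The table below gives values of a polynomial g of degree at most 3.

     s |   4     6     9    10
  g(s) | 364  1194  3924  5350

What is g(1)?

Write g(s) = as^3 + bs^2 + cs + d. Substituting each data point gives a linear system:
  64a + 16b + 4c + d = 364
  216a + 36b + 6c + d = 1194
  729a + 81b + 9c + d = 3924
  1000a + 100b + 10c + d = 5350
Solving the system yields a = 5, b = 4, c = -5, d = 0.
So g(s) = 5s^3 + 4s^2 - 5s.
Then g(1) = 4.

4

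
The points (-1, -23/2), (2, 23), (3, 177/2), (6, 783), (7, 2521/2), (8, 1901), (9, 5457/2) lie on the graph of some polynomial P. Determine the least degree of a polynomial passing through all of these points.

Divided differences on the nodes -1, 2, 3, 6, 7, 8, 9:
  order 0: -23/2  23  177/2  783  2521/2  1901  5457/2
  order 1: 23/2  131/2  463/2  955/2  1281/2  1655/2
  order 2: 27/2  83/2  123/2  163/2  187/2
  order 3: 4  4  4  4
  order 4: 0  0  0
  order 5: 0  0
  order 6: 0
The order-3 divided differences are all 4 (nonzero) and every higher order vanishes, so the data lies on a polynomial of degree exactly 3.

3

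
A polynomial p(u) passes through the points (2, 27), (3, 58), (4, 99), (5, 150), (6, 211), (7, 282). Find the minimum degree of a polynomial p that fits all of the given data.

Forward differences of the values at u = 2, 3, 4, 5, 6, 7:
  p  : 27  58  99  150  211  282
  Δ  : 31  41  51  61  71
  Δ^2: 10  10  10  10
  Δ^3: 0  0  0
  Δ^4: 0  0
  Δ^5: 0
The second differences are constant (10) and nonzero, while all higher differences vanish, so the minimal degree is 2.

2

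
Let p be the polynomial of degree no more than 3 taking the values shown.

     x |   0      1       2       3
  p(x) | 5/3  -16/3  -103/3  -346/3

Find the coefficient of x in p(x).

Write p(x) = ax^3 + bx^2 + cx + d. Substituting each data point gives a linear system:
  d = 5/3
  a + b + c + d = -16/3
  8a + 4b + 2c + d = -103/3
  27a + 9b + 3c + d = -346/3
Solving the system yields a = -5, b = 4, c = -6, d = 5/3.
So p(x) = -5x³ + 4x² - 6x + 5/3.
The coefficient of x is -6.

-6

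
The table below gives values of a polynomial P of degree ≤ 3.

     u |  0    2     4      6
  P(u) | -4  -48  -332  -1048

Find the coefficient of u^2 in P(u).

-6

Write P(u) = au^3 + bu^2 + cu + d. Substituting each data point gives a linear system:
  d = -4
  8a + 4b + 2c + d = -48
  64a + 16b + 4c + d = -332
  216a + 36b + 6c + d = -1048
Solving the system yields a = -4, b = -6, c = 6, d = -4.
So P(u) = -4u^3 - 6u^2 + 6u - 4.
The coefficient of u^2 is -6.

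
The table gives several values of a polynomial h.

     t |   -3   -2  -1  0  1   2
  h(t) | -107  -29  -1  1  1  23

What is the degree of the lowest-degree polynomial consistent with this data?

Forward differences of the values at t = -3, -2, -1, 0, 1, 2:
  h  : -107  -29  -1  1  1  23
  Δ  : 78  28  2  0  22
  Δ^2: -50  -26  -2  22
  Δ^3: 24  24  24
  Δ^4: 0  0
  Δ^5: 0
The third differences are constant (24) and nonzero, while all higher differences vanish, so the minimal degree is 3.

3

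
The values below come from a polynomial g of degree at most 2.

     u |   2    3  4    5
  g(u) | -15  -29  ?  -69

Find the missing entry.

The 3 known points determine the degree-2 polynomial uniquely.
Write g(u) = au^2 + bu + c. Substituting each data point gives a linear system:
  4a + 2b + c = -15
  9a + 3b + c = -29
  25a + 5b + c = -69
Solving the system yields a = -2, b = -4, c = 1.
So g(u) = -2u^2 - 4u + 1.
Then g(4) = -47.

-47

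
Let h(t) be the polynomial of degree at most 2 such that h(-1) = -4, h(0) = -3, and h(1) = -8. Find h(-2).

Using the Lagrange interpolation formula with nodes -1, 0, 1:
  L_0(t) = t(t - 1) / 2
  L_1(t) = (t + 1)(t - 1) / -1
  L_2(t) = (t + 1)t / 2
Then h(t) = -4·L_0(t) - 3·L_1(t) - 8·L_2(t).
Expanding and collecting terms gives h(t) = -3t^2 - 2t - 3.
Evaluating at t = -2: h(-2) = -11.

-11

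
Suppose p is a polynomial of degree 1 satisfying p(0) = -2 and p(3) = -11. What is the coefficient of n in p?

-3

Write p(n) = an + b. Substituting each data point gives a linear system:
  b = -2
  3a + b = -11
Solving the system yields a = -3, b = -2.
So p(n) = -3n - 2.
The leading coefficient is -3.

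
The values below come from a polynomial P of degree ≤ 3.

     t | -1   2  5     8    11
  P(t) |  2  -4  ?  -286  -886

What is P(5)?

On equispaced nodes a degree-3 polynomial has vanishing fourth forward difference, so
  P(-1) - 4·P(2) + 6·P(5) - 4·P(8) + P(11) = 0.
Substituting the known values and solving for P(5):
  6·P(5) = -276
  P(5) = -46.

-46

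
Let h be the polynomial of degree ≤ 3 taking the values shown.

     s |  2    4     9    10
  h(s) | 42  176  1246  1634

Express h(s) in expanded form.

h(s) = s^3 + 6s^2 + 3s + 4

Using the Lagrange interpolation formula with nodes 2, 4, 9, 10:
  L_0(s) = (s - 4)(s - 9)(s - 10) / -112
  L_1(s) = (s - 2)(s - 9)(s - 10) / 60
  L_2(s) = (s - 2)(s - 4)(s - 10) / -35
  L_3(s) = (s - 2)(s - 4)(s - 9) / 48
Then h(s) = 42·L_0(s) + 176·L_1(s) + 1246·L_2(s) + 1634·L_3(s).
Expanding and collecting terms gives h(s) = s³ + 6s² + 3s + 4.
Check: h(4) = 176. ✓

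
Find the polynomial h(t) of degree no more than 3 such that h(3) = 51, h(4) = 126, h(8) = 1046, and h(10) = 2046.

Write h(t) = at^3 + bt^2 + ct + d. Substituting each data point gives a linear system:
  27a + 9b + 3c + d = 51
  64a + 16b + 4c + d = 126
  512a + 64b + 8c + d = 1046
  1000a + 100b + 10c + d = 2046
Solving the system yields a = 2, b = 1, c = -6, d = 6.
So h(t) = 2t^3 + t^2 - 6t + 6.
Check: h(4) = 126. ✓

h(t) = 2t^3 + t^2 - 6t + 6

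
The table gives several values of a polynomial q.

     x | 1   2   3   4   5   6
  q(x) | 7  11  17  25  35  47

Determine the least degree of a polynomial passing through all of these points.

2

Forward differences of the values at x = 1, 2, 3, 4, 5, 6:
  q  : 7  11  17  25  35  47
  Δ  : 4  6  8  10  12
  Δ^2: 2  2  2  2
  Δ^3: 0  0  0
  Δ^4: 0  0
  Δ^5: 0
The second differences are constant (2) and nonzero, while all higher differences vanish, so the minimal degree is 2.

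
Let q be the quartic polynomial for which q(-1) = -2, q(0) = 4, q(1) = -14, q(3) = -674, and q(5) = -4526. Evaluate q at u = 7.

-16418

Using the Lagrange interpolation formula with nodes -1, 0, 1, 3, 5:
  L_0(u) = u(u - 1)(u - 3)(u - 5) / 48
  L_1(u) = (u + 1)(u - 1)(u - 3)(u - 5) / -15
  L_2(u) = (u + 1)u(u - 3)(u - 5) / 16
  L_3(u) = (u + 1)u(u - 1)(u - 5) / -48
  L_4(u) = (u + 1)u(u - 1)(u - 3) / 240
Then q(u) = -2·L_0(u) + 4·L_1(u) - 14·L_2(u) - 674·L_3(u) - 4526·L_4(u).
Expanding and collecting terms gives q(u) = -6u^4 - 5u^3 - 6u^2 - u + 4.
Evaluating at u = 7: q(7) = -16418.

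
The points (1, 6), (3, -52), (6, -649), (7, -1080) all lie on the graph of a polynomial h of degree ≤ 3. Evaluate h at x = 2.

-5

Using the Lagrange interpolation formula with nodes 1, 3, 6, 7:
  L_0(x) = (x - 3)(x - 6)(x - 7) / -60
  L_1(x) = (x - 1)(x - 6)(x - 7) / 24
  L_2(x) = (x - 1)(x - 3)(x - 7) / -15
  L_3(x) = (x - 1)(x - 3)(x - 6) / 24
Then h(x) = 6·L_0(x) - 52·L_1(x) - 649·L_2(x) - 1080·L_3(x).
Expanding and collecting terms gives h(x) = -4x^3 + 6x^2 - x + 5.
Evaluating at x = 2: h(2) = -5.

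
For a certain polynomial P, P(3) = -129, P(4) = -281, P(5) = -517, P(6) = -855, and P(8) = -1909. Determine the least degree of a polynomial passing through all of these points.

Divided differences on the nodes 3, 4, 5, 6, 8:
  order 0: -129  -281  -517  -855  -1909
  order 1: -152  -236  -338  -527
  order 2: -42  -51  -63
  order 3: -3  -3
  order 4: 0
The order-3 divided differences are all -3 (nonzero) and every higher order vanishes, so the data lies on a polynomial of degree exactly 3.

3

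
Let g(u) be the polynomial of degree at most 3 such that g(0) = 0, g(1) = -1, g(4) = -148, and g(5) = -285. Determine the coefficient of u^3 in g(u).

Write g(u) = au^3 + bu^2 + cu + d. Substituting each data point gives a linear system:
  d = 0
  a + b + c + d = -1
  64a + 16b + 4c + d = -148
  125a + 25b + 5c + d = -285
Solving the system yields a = -2, b = -2, c = 3, d = 0.
So g(u) = -2u^3 - 2u^2 + 3u.
The leading coefficient is -2.

-2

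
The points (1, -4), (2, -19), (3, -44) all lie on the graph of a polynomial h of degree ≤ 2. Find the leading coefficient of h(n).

Write h(n) = an^2 + bn + c. Substituting each data point gives a linear system:
  a + b + c = -4
  4a + 2b + c = -19
  9a + 3b + c = -44
Solving the system yields a = -5, b = 0, c = 1.
So h(n) = -5n² + 1.
The leading coefficient is -5.

-5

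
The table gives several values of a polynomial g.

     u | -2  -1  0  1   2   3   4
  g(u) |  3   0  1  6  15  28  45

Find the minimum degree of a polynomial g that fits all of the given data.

2

Forward differences of the values at u = -2, -1, 0, 1, 2, 3, 4:
  g  : 3  0  1  6  15  28  45
  Δ  : -3  1  5  9  13  17
  Δ^2: 4  4  4  4  4
  Δ^3: 0  0  0  0
  Δ^4: 0  0  0
  Δ^5: 0  0
  Δ^6: 0
The second differences are constant (4) and nonzero, while all higher differences vanish, so the minimal degree is 2.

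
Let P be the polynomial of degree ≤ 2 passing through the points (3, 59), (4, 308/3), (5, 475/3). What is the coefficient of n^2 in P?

6

Write P(n) = an^2 + bn + c. Substituting each data point gives a linear system:
  9a + 3b + c = 59
  16a + 4b + c = 308/3
  25a + 5b + c = 475/3
Solving the system yields a = 6, b = 5/3, c = 0.
So P(n) = 6n^2 + (5/3)n.
The leading coefficient is 6.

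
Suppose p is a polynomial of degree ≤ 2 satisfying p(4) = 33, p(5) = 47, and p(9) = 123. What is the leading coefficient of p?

Write p(n) = an^2 + bn + c. Substituting each data point gives a linear system:
  16a + 4b + c = 33
  25a + 5b + c = 47
  81a + 9b + c = 123
Solving the system yields a = 1, b = 5, c = -3.
So p(n) = n² + 5n - 3.
The leading coefficient is 1.

1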